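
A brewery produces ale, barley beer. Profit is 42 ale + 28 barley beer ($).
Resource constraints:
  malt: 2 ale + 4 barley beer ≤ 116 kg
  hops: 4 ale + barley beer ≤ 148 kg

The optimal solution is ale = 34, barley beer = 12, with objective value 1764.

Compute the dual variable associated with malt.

5

At the optimum: malt uses 116 of 116 (binding); hops uses 148 of 148 (binding).
From A_Bᵀ y = c: 2·y_malt + 4·y_hops = 42; 4·y_malt + 1·y_hops = 28.
→ y_malt = 5 and y_hops = 8.
Shadow price of malt = 5.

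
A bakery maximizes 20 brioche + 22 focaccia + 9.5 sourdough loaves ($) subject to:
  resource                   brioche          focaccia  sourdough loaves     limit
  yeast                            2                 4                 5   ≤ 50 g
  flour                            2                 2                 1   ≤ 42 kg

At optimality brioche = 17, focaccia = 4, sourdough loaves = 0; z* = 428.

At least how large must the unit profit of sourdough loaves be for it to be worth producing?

14

Both yeast and flour are binding at x*.
From A_Bᵀ y = c: 2·y_yeast + 2·y_flour = 20; 4·y_yeast + 2·y_flour = 22.
→ y_yeast = 1 and y_flour = 9.
sourdough loaves enters the basis when its profit ≥ yᵀa₃ = 1·5 + 9·1 = 14.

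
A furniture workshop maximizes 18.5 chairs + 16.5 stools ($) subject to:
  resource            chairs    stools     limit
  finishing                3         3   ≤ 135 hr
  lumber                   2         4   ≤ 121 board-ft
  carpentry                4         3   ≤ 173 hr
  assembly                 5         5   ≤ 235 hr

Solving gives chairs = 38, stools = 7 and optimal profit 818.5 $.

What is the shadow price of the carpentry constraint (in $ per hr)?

2

Binding: finishing and carpentry. Non-binding: lumber (17 unused), assembly (10 unused).
By complementary slackness, y = 0 for the non-binding constraints.
Dual feasibility on the basic columns requires 3·y_finishing + 4·y_carpentry = 18.5, 3·y_finishing + 3·y_carpentry = 16.5.
This yields shadow prices y_finishing = 3.5, y_carpentry = 2.
Shadow price of carpentry = 2.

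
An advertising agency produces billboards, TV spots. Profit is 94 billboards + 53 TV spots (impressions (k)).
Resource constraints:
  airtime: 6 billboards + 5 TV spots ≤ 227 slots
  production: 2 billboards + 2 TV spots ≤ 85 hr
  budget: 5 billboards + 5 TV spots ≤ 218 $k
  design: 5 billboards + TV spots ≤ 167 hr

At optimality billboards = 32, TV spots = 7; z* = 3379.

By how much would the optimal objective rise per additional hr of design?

8

At the optimum: airtime uses 227 of 227 (binding); production uses 78 of 85 (slack = 7); budget uses 195 of 218 (slack = 23); design uses 167 of 167 (binding).
Slack constraints have shadow price 0 (complementary slackness).
The binding rows give the dual system: 6·y_airtime + 5·y_design = 94 and 5·y_airtime + 1·y_design = 53.
→ y_airtime = 9 and y_design = 8.
Shadow price of design = 8.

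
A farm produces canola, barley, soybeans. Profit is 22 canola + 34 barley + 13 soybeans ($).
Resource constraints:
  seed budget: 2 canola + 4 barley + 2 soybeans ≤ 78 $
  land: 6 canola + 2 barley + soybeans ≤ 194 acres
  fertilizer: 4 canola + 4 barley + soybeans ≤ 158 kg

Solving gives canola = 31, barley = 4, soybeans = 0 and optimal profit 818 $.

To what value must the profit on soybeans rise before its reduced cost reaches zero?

Binding: seed budget and land. Non-binding: fertilizer (18 unused).
By complementary slackness, y = 0 for the non-binding constraint.
Dual feasibility on the basic columns requires 2·y_seed budget + 6·y_land = 22, 4·y_seed budget + 2·y_land = 34.
Solving: y_seed budget = 8, y_land = 1.
soybeans enters the basis when its profit ≥ yᵀa₃ = 8·2 + 1·1 = 17.

17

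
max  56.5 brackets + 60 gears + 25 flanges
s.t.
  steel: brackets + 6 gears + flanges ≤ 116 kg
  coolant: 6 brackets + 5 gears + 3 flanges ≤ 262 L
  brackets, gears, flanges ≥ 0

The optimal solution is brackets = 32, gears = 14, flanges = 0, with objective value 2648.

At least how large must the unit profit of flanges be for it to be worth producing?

29.5

Check each constraint at x*: steel 116/116 (tight); coolant 262/262 (tight).
Dual feasibility on the basic columns requires 1·y_steel + 6·y_coolant = 56.5, 6·y_steel + 5·y_coolant = 60.
Solving: y_steel = 2.5, y_coolant = 9.
flanges enters the basis when its profit ≥ yᵀa₃ = 2.5·1 + 9·3 = 29.5.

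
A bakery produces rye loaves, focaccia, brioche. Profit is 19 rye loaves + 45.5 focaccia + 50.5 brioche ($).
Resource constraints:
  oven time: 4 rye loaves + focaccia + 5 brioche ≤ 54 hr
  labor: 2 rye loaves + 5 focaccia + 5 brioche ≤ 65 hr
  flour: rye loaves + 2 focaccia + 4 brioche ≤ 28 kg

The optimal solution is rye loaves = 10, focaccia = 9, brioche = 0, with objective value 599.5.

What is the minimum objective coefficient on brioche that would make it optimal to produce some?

Binding: labor and flour. Non-binding: oven time (5 unused).
Since oven time is not tight, its dual is 0.
Dual feasibility on the basic columns requires 2·y_labor + 1·y_flour = 19, 5·y_labor + 2·y_flour = 45.5.
Solving: y_labor = 7.5, y_flour = 4.
brioche enters the basis when its profit ≥ yᵀa₃ = 7.5·5 + 4·4 = 53.5.

53.5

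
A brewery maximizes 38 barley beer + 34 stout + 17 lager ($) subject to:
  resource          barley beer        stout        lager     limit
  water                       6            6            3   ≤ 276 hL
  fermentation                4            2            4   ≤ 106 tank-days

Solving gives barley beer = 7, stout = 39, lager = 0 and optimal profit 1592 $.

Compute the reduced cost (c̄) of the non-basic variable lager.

-6

At the optimum: water uses 276 of 276 (binding); fermentation uses 106 of 106 (binding).
From A_Bᵀ y = c: 6·y_water + 4·y_fermentation = 38; 6·y_water + 2·y_fermentation = 34.
This yields shadow prices y_water = 5, y_fermentation = 2.
Reduced cost of lager: c₃ − yᵀa₃ = 17 − (5·3 + 2·4) = 17 − 23 = -6.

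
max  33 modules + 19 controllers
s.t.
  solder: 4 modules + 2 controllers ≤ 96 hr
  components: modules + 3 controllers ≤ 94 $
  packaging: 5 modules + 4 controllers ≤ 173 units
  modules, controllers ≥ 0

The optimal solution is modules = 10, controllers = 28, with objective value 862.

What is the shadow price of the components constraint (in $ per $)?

1

Check each constraint at x*: solder 96/96 (tight); components 94/94 (tight); packaging 162/173 (slack 11).
Slack constraints have shadow price 0 (complementary slackness).
The binding rows give the dual system: 4·y_solder + 1·y_components = 33 and 2·y_solder + 3·y_components = 19.
Solving: y_solder = 8, y_components = 1.
Shadow price of components = 1.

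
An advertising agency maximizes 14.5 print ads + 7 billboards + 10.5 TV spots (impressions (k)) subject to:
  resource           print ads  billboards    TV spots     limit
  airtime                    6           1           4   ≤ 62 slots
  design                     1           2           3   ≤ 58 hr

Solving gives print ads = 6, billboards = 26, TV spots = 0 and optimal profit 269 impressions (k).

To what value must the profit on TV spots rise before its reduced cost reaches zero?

15.5

Both airtime and design are binding at x*.
Dual feasibility on the basic columns requires 6·y_airtime + 1·y_design = 14.5, 1·y_airtime + 2·y_design = 7.
This yields shadow prices y_airtime = 2, y_design = 2.5.
TV spots enters the basis when its profit ≥ yᵀa₃ = 2·4 + 2.5·3 = 15.5.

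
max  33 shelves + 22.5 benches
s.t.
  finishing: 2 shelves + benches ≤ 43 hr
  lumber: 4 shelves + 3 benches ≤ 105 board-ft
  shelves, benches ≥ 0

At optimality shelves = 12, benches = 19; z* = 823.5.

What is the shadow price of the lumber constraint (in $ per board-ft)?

6

Both finishing and lumber are binding at x*.
The binding rows give the dual system: 2·y_finishing + 4·y_lumber = 33 and 1·y_finishing + 3·y_lumber = 22.5.
→ y_finishing = 4.5 and y_lumber = 6.
Shadow price of lumber = 6.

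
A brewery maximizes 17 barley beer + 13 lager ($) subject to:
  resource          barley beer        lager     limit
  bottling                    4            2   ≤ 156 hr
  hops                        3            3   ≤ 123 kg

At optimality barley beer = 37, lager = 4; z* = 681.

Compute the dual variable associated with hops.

At the optimum: bottling uses 156 of 156 (binding); hops uses 123 of 123 (binding).
Dual feasibility on the basic columns requires 4·y_bottling + 3·y_hops = 17, 2·y_bottling + 3·y_hops = 13.
→ y_bottling = 2 and y_hops = 3.
Shadow price of hops = 3.

3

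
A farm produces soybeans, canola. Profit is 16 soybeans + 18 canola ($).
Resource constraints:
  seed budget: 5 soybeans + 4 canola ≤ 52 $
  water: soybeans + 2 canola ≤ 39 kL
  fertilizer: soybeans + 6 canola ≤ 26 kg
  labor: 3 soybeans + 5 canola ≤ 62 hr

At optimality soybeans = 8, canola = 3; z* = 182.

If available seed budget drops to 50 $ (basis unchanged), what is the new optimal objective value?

Binding: seed budget and fertilizer. Non-binding: water (25 unused), labor (23 unused).
Slack constraints have shadow price 0 (complementary slackness).
From A_Bᵀ y = c: 5·y_seed budget + 1·y_fertilizer = 16; 4·y_seed budget + 6·y_fertilizer = 18.
→ y_seed budget = 3 and y_fertilizer = 1.
Δz = y_seed budget·Δb = 3 × (-2) = -6, so new z* = 182 − 6 = 176.

176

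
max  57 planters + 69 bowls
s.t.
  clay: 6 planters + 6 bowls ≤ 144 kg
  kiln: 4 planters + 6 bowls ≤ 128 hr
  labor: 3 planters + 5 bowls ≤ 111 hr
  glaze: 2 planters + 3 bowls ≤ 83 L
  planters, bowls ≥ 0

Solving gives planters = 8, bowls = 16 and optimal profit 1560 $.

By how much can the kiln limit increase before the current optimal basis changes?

Binding constraints: clay, kiln. The basis is B = [[6,6],[4,6]] with det 12.
Per unit increase in kiln, x* moves by d = (-0.5, 0.5).
The basis stays optimal until labor becomes binding; allowable increase = 7 hr.

7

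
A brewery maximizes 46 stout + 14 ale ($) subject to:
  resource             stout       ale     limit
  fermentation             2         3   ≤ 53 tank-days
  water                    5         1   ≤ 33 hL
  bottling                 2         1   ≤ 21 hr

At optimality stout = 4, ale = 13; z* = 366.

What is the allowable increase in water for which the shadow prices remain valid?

19.5

Binding constraints: water, bottling. The basis is B = [[5,1],[2,1]] with det 3.
Per unit increase in water, x* moves by d = (0.3333, -0.6667).
The basis stays optimal until ale reaches 0; allowable increase = 19.5 hL.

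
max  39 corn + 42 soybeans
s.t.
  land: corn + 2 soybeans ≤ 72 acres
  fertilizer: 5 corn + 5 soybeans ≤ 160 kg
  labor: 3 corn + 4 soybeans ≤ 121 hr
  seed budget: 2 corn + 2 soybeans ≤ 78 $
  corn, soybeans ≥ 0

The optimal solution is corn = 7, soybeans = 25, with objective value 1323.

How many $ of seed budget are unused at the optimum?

14

seed budget used = 2·7 + 2·25 = 64; slack = 78 − 64 = 14.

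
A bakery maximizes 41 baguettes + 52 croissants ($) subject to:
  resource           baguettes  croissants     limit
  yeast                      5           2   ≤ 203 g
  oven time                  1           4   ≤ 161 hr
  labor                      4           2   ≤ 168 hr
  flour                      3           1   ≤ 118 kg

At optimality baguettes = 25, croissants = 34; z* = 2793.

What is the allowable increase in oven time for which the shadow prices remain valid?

Binding constraints: oven time, labor. The basis is B = [[1,4],[4,2]] with det -14.
Per unit increase in oven time, x* moves by d = (-0.1429, 0.2857).
The basis stays optimal until baguettes reaches 0; allowable increase = 175 hr.

175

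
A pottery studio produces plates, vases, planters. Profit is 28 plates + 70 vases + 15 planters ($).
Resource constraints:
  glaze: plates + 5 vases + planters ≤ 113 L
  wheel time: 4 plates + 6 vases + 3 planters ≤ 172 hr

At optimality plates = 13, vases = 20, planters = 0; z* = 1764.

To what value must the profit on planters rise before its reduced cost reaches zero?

At the optimum: glaze uses 113 of 113 (binding); wheel time uses 172 of 172 (binding).
From A_Bᵀ y = c: 1·y_glaze + 4·y_wheel time = 28; 5·y_glaze + 6·y_wheel time = 70.
Solving: y_glaze = 8, y_wheel time = 5.
planters enters the basis when its profit ≥ yᵀa₃ = 8·1 + 5·3 = 23.

23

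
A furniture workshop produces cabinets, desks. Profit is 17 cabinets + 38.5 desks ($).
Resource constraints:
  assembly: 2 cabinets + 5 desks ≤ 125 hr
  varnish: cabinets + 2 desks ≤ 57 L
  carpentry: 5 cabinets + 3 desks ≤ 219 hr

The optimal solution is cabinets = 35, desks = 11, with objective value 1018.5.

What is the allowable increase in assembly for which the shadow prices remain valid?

Binding constraints: assembly, varnish. The basis is B = [[2,5],[1,2]] with det -1.
Per unit increase in assembly, x* moves by d = (-2, 1).
The basis stays optimal until cabinets reaches 0; allowable increase = 17.5 hr.

17.5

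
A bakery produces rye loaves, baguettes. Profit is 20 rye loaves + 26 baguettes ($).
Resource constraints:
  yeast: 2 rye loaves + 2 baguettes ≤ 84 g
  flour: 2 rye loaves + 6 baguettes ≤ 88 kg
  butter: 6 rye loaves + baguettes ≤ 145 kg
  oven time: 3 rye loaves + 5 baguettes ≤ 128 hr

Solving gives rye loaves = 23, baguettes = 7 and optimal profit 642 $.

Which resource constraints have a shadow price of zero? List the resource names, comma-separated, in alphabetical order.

oven time, yeast

yeast: 60/84 (slack 24)
flour: 88/88 (binding)
butter: 145/145 (binding)
oven time: 104/128 (slack 24)
By complementary slackness, a constraint with positive slack has shadow price 0 → oven time, yeast.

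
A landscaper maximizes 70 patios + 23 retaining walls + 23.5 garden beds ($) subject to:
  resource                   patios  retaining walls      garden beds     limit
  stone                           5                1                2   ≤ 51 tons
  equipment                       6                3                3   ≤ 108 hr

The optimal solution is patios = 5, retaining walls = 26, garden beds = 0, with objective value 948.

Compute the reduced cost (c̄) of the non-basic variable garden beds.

-7.5

At the optimum: stone uses 51 of 51 (binding); equipment uses 108 of 108 (binding).
From A_Bᵀ y = c: 5·y_stone + 6·y_equipment = 70; 1·y_stone + 3·y_equipment = 23.
Solving: y_stone = 8, y_equipment = 5.
Reduced cost of garden beds: c₃ − yᵀa₃ = 23.5 − (8·2 + 5·3) = 23.5 − 31 = -7.5.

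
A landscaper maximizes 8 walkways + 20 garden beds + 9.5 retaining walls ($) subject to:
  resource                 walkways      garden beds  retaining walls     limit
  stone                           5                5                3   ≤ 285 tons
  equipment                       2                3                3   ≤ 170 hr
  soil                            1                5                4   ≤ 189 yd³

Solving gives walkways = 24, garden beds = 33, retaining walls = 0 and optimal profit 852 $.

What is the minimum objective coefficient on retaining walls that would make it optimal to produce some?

Check each constraint at x*: stone 285/285 (tight); equipment 147/170 (slack 23); soil 189/189 (tight).
Slack constraints have shadow price 0 (complementary slackness).
From A_Bᵀ y = c: 5·y_stone + 1·y_soil = 8; 5·y_stone + 5·y_soil = 20.
Solving: y_stone = 1, y_soil = 3.
retaining walls enters the basis when its profit ≥ yᵀa₃ = 1·3 + 3·4 = 15.

15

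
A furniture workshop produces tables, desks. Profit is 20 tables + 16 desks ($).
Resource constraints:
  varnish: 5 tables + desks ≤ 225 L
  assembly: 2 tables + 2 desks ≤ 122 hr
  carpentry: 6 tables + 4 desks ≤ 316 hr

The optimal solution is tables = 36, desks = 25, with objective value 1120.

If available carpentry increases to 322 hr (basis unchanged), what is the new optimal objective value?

Binding: assembly and carpentry. Non-binding: varnish (20 unused).
By complementary slackness, y = 0 for the non-binding constraint.
Dual feasibility on the basic columns requires 2·y_assembly + 6·y_carpentry = 20, 2·y_assembly + 4·y_carpentry = 16.
This yields shadow prices y_assembly = 4, y_carpentry = 2.
Δz = y_carpentry·Δb = 2 × (6) = 12, so new z* = 1120 + 12 = 1132.

1132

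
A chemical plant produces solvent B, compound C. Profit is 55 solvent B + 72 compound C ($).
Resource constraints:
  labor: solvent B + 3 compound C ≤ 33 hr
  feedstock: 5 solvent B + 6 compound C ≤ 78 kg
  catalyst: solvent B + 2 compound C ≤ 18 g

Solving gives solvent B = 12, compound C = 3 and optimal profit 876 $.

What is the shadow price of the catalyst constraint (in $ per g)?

Binding: feedstock and catalyst. Non-binding: labor (12 unused).
Since labor is not tight, its dual is 0.
Dual feasibility on the basic columns requires 5·y_feedstock + 1·y_catalyst = 55, 6·y_feedstock + 2·y_catalyst = 72.
Solving: y_feedstock = 9.5, y_catalyst = 7.5.
Shadow price of catalyst = 7.5.

7.5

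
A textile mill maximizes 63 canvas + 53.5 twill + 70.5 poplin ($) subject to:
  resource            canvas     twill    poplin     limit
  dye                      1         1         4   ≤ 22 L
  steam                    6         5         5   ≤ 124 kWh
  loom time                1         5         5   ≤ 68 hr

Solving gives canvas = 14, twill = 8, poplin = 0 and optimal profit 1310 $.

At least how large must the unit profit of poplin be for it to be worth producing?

Check each constraint at x*: dye 22/22 (tight); steam 124/124 (tight); loom time 54/68 (slack 14).
By complementary slackness, y = 0 for the non-binding constraint.
The binding rows give the dual system: 1·y_dye + 6·y_steam = 63 and 1·y_dye + 5·y_steam = 53.5.
→ y_dye = 6 and y_steam = 9.5.
poplin enters the basis when its profit ≥ yᵀa₃ = 6·4 + 9.5·5 = 71.5.

71.5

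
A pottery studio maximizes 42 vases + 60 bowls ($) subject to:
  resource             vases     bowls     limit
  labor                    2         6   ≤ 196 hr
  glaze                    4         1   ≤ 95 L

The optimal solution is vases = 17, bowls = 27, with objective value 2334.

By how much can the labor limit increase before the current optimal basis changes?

374

Binding constraints: labor, glaze. The basis is B = [[2,6],[4,1]] with det -22.
Per unit increase in labor, x* moves by d = (-0.0455, 0.1818).
The basis stays optimal until vases reaches 0; allowable increase = 374 hr.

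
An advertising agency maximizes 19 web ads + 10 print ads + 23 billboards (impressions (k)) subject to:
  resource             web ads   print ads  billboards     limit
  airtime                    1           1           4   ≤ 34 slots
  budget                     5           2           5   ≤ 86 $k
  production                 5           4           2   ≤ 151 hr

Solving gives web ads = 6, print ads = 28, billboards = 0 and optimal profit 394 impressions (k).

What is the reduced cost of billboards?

Check each constraint at x*: airtime 34/34 (tight); budget 86/86 (tight); production 142/151 (slack 9).
Slack constraints have shadow price 0 (complementary slackness).
The binding rows give the dual system: 1·y_airtime + 5·y_budget = 19 and 1·y_airtime + 2·y_budget = 10.
This yields shadow prices y_airtime = 4, y_budget = 3.
Reduced cost of billboards: c₃ − yᵀa₃ = 23 − (4·4 + 3·5) = 23 − 31 = -8.

-8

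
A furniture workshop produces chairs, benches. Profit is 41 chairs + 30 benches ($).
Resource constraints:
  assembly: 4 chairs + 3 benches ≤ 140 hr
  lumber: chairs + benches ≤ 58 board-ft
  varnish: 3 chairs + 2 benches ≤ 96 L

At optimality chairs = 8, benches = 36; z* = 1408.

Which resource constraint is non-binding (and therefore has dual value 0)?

lumber

assembly: 140/140 (binding)
lumber: 44/58 (slack 14)
varnish: 96/96 (binding)
By complementary slackness, a constraint with positive slack has shadow price 0 → lumber.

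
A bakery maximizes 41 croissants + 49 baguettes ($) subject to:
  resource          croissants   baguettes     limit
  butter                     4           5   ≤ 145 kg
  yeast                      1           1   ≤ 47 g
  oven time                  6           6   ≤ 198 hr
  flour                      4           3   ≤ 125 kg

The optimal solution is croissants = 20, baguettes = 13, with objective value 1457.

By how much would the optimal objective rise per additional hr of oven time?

Binding: butter and oven time. Non-binding: yeast (14 unused), flour (6 unused).
Slack constraints have shadow price 0 (complementary slackness).
Dual feasibility on the basic columns requires 4·y_butter + 6·y_oven time = 41, 5·y_butter + 6·y_oven time = 49.
→ y_butter = 8 and y_oven time = 1.5.
Shadow price of oven time = 1.5.

1.5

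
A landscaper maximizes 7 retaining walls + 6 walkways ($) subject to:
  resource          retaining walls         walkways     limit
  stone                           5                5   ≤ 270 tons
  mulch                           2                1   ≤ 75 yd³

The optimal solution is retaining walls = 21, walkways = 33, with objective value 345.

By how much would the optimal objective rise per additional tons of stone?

1

Check each constraint at x*: stone 270/270 (tight); mulch 75/75 (tight).
Dual feasibility on the basic columns requires 5·y_stone + 2·y_mulch = 7, 5·y_stone + 1·y_mulch = 6.
→ y_stone = 1 and y_mulch = 1.
Shadow price of stone = 1.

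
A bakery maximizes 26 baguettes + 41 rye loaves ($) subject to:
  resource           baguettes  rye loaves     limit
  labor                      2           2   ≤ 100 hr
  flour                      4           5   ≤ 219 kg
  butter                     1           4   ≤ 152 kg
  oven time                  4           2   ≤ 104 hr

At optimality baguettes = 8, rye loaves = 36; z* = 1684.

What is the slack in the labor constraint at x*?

12

labor used = 2·8 + 2·36 = 88; slack = 100 − 88 = 12.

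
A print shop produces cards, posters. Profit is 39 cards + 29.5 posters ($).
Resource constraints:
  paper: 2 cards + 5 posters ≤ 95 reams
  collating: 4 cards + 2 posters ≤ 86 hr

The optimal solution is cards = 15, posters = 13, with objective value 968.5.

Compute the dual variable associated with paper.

Both paper and collating are binding at x*.
From A_Bᵀ y = c: 2·y_paper + 4·y_collating = 39; 5·y_paper + 2·y_collating = 29.5.
This yields shadow prices y_paper = 2.5, y_collating = 8.5.
Shadow price of paper = 2.5.

2.5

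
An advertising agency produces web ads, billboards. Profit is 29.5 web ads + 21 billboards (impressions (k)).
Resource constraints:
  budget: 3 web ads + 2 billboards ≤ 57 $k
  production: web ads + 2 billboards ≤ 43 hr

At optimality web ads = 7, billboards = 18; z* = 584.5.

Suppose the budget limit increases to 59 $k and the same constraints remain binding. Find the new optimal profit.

Both budget and production are binding at x*.
Dual feasibility on the basic columns requires 3·y_budget + 1·y_production = 29.5, 2·y_budget + 2·y_production = 21.
Solving: y_budget = 9.5, y_production = 1.
Δz = y_budget·Δb = 9.5 × (2) = 19, so new z* = 584.5 + 19 = 603.5.

603.5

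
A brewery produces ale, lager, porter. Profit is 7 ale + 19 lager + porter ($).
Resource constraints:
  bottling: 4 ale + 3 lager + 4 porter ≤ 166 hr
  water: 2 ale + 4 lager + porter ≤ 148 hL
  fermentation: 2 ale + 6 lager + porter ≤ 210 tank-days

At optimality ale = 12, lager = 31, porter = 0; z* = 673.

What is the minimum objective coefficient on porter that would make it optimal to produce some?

3.5

At the optimum: bottling uses 141 of 166 (slack = 25); water uses 148 of 148 (binding); fermentation uses 210 of 210 (binding).
Slack constraints have shadow price 0 (complementary slackness).
Dual feasibility on the basic columns requires 2·y_water + 2·y_fermentation = 7, 4·y_water + 6·y_fermentation = 19.
Solving: y_water = 1, y_fermentation = 2.5.
porter enters the basis when its profit ≥ yᵀa₃ = 1·1 + 2.5·1 = 3.5.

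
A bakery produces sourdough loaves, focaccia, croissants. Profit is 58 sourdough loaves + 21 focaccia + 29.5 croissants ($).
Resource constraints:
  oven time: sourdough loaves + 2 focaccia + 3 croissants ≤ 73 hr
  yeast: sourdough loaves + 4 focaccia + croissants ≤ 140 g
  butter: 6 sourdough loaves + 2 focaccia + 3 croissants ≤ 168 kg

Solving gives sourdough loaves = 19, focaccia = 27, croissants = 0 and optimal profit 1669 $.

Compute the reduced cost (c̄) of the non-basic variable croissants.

At the optimum: oven time uses 73 of 73 (binding); yeast uses 127 of 140 (slack = 13); butter uses 168 of 168 (binding).
Since yeast is not tight, its dual is 0.
From A_Bᵀ y = c: 1·y_oven time + 6·y_butter = 58; 2·y_oven time + 2·y_butter = 21.
This yields shadow prices y_oven time = 1, y_butter = 9.5.
Reduced cost of croissants: c₃ − yᵀa₃ = 29.5 − (1·3 + 9.5·3) = 29.5 − 31.5 = -2.

-2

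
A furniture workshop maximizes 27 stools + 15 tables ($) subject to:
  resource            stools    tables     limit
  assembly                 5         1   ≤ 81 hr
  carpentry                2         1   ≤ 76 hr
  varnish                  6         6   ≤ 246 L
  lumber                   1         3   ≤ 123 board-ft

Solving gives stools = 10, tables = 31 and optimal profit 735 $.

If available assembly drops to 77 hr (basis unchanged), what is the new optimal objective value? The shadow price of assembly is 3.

Δb = -4, so new z* = 735 + (3)·(-4) = 735 − 12 = 723.

723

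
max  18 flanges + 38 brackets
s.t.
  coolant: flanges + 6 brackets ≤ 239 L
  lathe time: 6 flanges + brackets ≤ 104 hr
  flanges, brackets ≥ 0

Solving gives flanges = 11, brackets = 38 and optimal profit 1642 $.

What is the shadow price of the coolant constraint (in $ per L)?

Check each constraint at x*: coolant 239/239 (tight); lathe time 104/104 (tight).
From A_Bᵀ y = c: 1·y_coolant + 6·y_lathe time = 18; 6·y_coolant + 1·y_lathe time = 38.
Solving: y_coolant = 6, y_lathe time = 2.
Shadow price of coolant = 6.

6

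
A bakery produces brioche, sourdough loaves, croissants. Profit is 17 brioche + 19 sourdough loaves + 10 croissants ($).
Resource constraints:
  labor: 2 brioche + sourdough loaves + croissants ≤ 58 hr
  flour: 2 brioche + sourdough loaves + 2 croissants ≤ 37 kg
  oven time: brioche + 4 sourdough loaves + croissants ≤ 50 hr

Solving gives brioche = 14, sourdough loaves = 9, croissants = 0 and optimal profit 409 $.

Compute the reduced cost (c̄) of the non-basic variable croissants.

At the optimum: labor uses 37 of 58 (slack = 21); flour uses 37 of 37 (binding); oven time uses 50 of 50 (binding).
Slack constraints have shadow price 0 (complementary slackness).
The binding rows give the dual system: 2·y_flour + 1·y_oven time = 17 and 1·y_flour + 4·y_oven time = 19.
Solving: y_flour = 7, y_oven time = 3.
Reduced cost of croissants: c₃ − yᵀa₃ = 10 − (7·2 + 3·1) = 10 − 17 = -7.

-7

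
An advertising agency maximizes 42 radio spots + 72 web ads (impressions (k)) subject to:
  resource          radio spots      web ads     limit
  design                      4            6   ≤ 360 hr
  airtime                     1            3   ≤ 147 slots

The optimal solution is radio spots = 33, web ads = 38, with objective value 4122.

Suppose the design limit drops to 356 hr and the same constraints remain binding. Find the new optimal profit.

4086

Check each constraint at x*: design 360/360 (tight); airtime 147/147 (tight).
The binding rows give the dual system: 4·y_design + 1·y_airtime = 42 and 6·y_design + 3·y_airtime = 72.
Solving: y_design = 9, y_airtime = 6.
Δz = y_design·Δb = 9 × (-4) = -36, so new z* = 4122 − 36 = 4086.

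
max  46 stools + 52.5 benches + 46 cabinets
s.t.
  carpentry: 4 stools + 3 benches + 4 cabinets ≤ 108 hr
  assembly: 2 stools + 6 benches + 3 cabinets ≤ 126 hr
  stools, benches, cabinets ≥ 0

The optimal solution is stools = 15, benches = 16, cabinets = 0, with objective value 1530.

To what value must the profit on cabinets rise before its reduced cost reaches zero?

50

Both carpentry and assembly are binding at x*.
The binding rows give the dual system: 4·y_carpentry + 2·y_assembly = 46 and 3·y_carpentry + 6·y_assembly = 52.5.
→ y_carpentry = 9.5 and y_assembly = 4.
cabinets enters the basis when its profit ≥ yᵀa₃ = 9.5·4 + 4·3 = 50.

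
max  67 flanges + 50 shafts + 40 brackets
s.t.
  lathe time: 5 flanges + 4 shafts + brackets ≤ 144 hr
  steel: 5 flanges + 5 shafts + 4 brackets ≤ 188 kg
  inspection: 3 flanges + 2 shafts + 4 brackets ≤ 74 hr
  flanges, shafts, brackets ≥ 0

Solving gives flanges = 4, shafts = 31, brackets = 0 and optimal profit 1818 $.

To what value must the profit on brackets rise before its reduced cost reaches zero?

44

Binding: lathe time and inspection. Non-binding: steel (13 unused).
Since steel is not tight, its dual is 0.
From A_Bᵀ y = c: 5·y_lathe time + 3·y_inspection = 67; 4·y_lathe time + 2·y_inspection = 50.
This yields shadow prices y_lathe time = 8, y_inspection = 9.
brackets enters the basis when its profit ≥ yᵀa₃ = 8·1 + 9·4 = 44.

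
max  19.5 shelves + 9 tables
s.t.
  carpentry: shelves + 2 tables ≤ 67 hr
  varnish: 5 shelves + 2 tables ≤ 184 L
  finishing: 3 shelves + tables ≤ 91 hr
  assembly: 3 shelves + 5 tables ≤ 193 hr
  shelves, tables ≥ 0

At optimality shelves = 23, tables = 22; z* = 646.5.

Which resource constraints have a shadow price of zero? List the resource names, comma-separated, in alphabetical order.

carpentry: 67/67 (binding)
varnish: 159/184 (slack 25)
finishing: 91/91 (binding)
assembly: 179/193 (slack 14)
By complementary slackness, a constraint with positive slack has shadow price 0 → assembly, varnish.

assembly, varnish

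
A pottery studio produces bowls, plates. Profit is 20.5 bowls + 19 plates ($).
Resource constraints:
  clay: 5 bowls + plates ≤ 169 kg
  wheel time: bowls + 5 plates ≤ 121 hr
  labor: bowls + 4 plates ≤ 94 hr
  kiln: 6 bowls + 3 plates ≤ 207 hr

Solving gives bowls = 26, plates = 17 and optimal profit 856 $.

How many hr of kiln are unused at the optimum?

kiln used = 6·26 + 3·17 = 207; slack = 207 − 207 = 0.

0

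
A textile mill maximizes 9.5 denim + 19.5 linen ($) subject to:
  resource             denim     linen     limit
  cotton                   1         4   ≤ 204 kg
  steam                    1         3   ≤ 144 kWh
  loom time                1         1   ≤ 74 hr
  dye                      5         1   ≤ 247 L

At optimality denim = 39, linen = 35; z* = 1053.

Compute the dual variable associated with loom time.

4.5

Check each constraint at x*: cotton 179/204 (slack 25); steam 144/144 (tight); loom time 74/74 (tight); dye 230/247 (slack 17).
Slack constraints have shadow price 0 (complementary slackness).
From A_Bᵀ y = c: 1·y_steam + 1·y_loom time = 9.5; 3·y_steam + 1·y_loom time = 19.5.
This yields shadow prices y_steam = 5, y_loom time = 4.5.
Shadow price of loom time = 4.5.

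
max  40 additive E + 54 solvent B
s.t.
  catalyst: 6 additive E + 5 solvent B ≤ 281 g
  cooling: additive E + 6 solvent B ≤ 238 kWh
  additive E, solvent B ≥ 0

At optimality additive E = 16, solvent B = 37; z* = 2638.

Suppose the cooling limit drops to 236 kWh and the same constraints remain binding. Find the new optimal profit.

Check each constraint at x*: catalyst 281/281 (tight); cooling 238/238 (tight).
Dual feasibility on the basic columns requires 6·y_catalyst + 1·y_cooling = 40, 5·y_catalyst + 6·y_cooling = 54.
→ y_catalyst = 6 and y_cooling = 4.
Δz = y_cooling·Δb = 4 × (-2) = -8, so new z* = 2638 − 8 = 2630.

2630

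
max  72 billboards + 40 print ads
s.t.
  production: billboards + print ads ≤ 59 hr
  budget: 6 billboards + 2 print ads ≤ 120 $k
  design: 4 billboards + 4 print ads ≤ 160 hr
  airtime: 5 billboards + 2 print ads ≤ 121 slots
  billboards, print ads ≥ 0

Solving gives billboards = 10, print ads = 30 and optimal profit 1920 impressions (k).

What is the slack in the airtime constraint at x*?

11

airtime used = 5·10 + 2·30 = 110; slack = 121 − 110 = 11.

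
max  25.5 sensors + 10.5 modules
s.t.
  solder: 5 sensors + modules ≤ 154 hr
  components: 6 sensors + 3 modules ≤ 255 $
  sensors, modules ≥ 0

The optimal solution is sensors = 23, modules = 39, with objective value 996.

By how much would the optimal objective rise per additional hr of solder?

At the optimum: solder uses 154 of 154 (binding); components uses 255 of 255 (binding).
The binding rows give the dual system: 5·y_solder + 6·y_components = 25.5 and 1·y_solder + 3·y_components = 10.5.
Solving: y_solder = 1.5, y_components = 3.
Shadow price of solder = 1.5.

1.5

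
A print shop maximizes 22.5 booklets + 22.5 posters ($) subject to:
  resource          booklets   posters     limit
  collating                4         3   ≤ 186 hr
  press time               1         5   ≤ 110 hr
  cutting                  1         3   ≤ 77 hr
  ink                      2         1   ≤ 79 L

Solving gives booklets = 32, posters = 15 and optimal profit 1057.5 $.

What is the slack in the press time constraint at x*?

3

press time used = 1·32 + 5·15 = 107; slack = 110 − 107 = 3.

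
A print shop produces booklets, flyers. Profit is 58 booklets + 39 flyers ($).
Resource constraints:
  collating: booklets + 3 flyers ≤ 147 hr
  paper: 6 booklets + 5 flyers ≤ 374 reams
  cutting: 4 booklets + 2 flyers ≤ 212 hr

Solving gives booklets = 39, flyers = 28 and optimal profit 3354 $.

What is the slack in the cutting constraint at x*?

0

cutting used = 4·39 + 2·28 = 212; slack = 212 − 212 = 0.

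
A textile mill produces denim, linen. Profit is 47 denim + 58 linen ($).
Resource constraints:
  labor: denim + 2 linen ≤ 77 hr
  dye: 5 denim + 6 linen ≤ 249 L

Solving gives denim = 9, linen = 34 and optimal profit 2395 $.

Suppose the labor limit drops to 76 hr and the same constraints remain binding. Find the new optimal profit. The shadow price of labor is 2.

2393

Δb = -1, so new z* = 2395 + (2)·(-1) = 2395 − 2 = 2393.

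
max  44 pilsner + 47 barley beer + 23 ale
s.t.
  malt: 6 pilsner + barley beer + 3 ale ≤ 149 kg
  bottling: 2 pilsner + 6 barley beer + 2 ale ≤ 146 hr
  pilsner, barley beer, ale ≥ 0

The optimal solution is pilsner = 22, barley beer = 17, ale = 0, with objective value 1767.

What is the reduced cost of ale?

Both malt and bottling are binding at x*.
Dual feasibility on the basic columns requires 6·y_malt + 2·y_bottling = 44, 1·y_malt + 6·y_bottling = 47.
→ y_malt = 5 and y_bottling = 7.
Reduced cost of ale: c₃ − yᵀa₃ = 23 − (5·3 + 7·2) = 23 − 29 = -6.

-6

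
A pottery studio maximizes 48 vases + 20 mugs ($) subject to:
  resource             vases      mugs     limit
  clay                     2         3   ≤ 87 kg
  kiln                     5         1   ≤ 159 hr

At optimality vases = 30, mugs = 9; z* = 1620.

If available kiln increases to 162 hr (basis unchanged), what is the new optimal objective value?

Check each constraint at x*: clay 87/87 (tight); kiln 159/159 (tight).
Dual feasibility on the basic columns requires 2·y_clay + 5·y_kiln = 48, 3·y_clay + 1·y_kiln = 20.
→ y_clay = 4 and y_kiln = 8.
Δz = y_kiln·Δb = 8 × (3) = 24, so new z* = 1620 + 24 = 1644.

1644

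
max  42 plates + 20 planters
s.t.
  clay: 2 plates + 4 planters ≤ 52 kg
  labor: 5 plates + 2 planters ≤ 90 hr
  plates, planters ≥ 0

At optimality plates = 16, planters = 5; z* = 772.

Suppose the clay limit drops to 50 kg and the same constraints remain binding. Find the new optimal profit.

770

Check each constraint at x*: clay 52/52 (tight); labor 90/90 (tight).
From A_Bᵀ y = c: 2·y_clay + 5·y_labor = 42; 4·y_clay + 2·y_labor = 20.
→ y_clay = 1 and y_labor = 8.
Δz = y_clay·Δb = 1 × (-2) = -2, so new z* = 772 − 2 = 770.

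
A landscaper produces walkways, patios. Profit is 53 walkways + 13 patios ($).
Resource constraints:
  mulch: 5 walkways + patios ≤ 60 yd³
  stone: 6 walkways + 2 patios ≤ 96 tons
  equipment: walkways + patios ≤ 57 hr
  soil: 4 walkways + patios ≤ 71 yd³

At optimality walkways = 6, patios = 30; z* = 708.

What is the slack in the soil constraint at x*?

soil used = 4·6 + 1·30 = 54; slack = 71 − 54 = 17.

17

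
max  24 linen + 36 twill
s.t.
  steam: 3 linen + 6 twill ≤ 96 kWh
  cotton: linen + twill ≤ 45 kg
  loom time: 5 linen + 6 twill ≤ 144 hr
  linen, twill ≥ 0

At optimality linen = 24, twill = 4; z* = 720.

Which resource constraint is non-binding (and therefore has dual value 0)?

steam: 96/96 (binding)
cotton: 28/45 (slack 17)
loom time: 144/144 (binding)
By complementary slackness, a constraint with positive slack has shadow price 0 → cotton.

cotton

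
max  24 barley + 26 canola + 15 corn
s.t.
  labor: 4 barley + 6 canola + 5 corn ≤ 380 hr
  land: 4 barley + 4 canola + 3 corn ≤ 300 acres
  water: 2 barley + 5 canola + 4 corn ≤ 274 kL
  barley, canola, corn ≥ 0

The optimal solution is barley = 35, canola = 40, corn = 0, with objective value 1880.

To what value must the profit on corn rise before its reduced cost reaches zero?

Check each constraint at x*: labor 380/380 (tight); land 300/300 (tight); water 270/274 (slack 4).
Since water is not tight, its dual is 0.
From A_Bᵀ y = c: 4·y_labor + 4·y_land = 24; 6·y_labor + 4·y_land = 26.
This yields shadow prices y_labor = 1, y_land = 5.
corn enters the basis when its profit ≥ yᵀa₃ = 1·5 + 5·3 = 20.

20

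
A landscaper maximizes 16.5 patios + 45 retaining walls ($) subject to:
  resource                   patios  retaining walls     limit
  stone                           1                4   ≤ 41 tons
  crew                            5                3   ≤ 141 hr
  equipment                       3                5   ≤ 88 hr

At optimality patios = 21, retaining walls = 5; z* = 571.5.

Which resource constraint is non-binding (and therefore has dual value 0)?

crew

stone: 41/41 (binding)
crew: 120/141 (slack 21)
equipment: 88/88 (binding)
By complementary slackness, a constraint with positive slack has shadow price 0 → crew.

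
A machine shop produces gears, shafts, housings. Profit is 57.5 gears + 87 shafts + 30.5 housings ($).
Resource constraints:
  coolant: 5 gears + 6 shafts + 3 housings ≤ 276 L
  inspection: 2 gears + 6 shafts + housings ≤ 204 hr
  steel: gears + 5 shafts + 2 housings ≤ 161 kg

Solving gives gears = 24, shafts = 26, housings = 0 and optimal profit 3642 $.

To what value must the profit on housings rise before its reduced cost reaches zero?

At the optimum: coolant uses 276 of 276 (binding); inspection uses 204 of 204 (binding); steel uses 154 of 161 (slack = 7).
By complementary slackness, y = 0 for the non-binding constraint.
Dual feasibility on the basic columns requires 5·y_coolant + 2·y_inspection = 57.5, 6·y_coolant + 6·y_inspection = 87.
Solving: y_coolant = 9.5, y_inspection = 5.
housings enters the basis when its profit ≥ yᵀa₃ = 9.5·3 + 5·1 = 33.5.

33.5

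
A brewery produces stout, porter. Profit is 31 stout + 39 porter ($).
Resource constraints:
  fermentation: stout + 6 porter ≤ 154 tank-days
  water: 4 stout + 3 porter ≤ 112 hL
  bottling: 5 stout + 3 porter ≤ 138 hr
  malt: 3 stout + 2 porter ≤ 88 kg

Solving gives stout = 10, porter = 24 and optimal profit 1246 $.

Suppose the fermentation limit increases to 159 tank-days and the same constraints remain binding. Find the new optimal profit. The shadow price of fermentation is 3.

1261

Δb = 5, so new z* = 1246 + (3)·(5) = 1246 + 15 = 1261.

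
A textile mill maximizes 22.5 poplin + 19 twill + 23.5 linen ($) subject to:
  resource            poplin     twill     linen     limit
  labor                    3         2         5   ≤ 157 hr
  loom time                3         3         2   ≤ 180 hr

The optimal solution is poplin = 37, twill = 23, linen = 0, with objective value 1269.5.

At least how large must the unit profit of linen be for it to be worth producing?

Check each constraint at x*: labor 157/157 (tight); loom time 180/180 (tight).
Dual feasibility on the basic columns requires 3·y_labor + 3·y_loom time = 22.5, 2·y_labor + 3·y_loom time = 19.
This yields shadow prices y_labor = 3.5, y_loom time = 4.
linen enters the basis when its profit ≥ yᵀa₃ = 3.5·5 + 4·2 = 25.5.

25.5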